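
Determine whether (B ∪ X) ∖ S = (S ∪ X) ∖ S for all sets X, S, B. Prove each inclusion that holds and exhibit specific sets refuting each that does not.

(⊆) This inclusion fails. Take X = ∅, S = ∅, B = {1}; then 1 ∈ (B ∪ X) ∖ S but 1 ∉ (S ∪ X) ∖ S.

(⊇) Let x ∈ (S ∪ X) ∖ S. Then either x ∈ X and x ∉ S, B; or x ∈ X ∩ B and x ∉ S. In each case x ∈ (B ∪ X) ∖ S, so (S ∪ X) ∖ S ⊆ (B ∪ X) ∖ S.

The sets are not equal: only the reverse inclusion holds.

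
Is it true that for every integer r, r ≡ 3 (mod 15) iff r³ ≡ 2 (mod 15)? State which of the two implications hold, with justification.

(→) This fails: take r = 3. Then 3 ≡ 3 (mod 15), but 3³ = 27 ≡ 12 (mod 15), not 2.

(←) This fails: take r = 8. Then 8³ = 512 ≡ 2 (mod 15), yet 8 ≡ 8 (mod 15), not 3.

Neither direction holds.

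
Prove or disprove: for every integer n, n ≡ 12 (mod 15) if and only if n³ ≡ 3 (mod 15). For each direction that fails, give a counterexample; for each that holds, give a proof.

(⇐) Suppose n³ ≡ 3 (mod 15). The only residue r in {0, …, 14} with r³ ≡ 3 (mod 15) is r = 12, so n ≡ 12 (mod 15).

(⇒) Suppose n ≡ 12 (mod 15). Write n = 15j + 12. Then (15j + 12)³ = 3375j³ + 8100j² + 6480j + 1728 = 15(225j³ + 540j² + 432j + 115) + 3, so n³ ≡ 3 (mod 15).

Equivalent; both directions hold.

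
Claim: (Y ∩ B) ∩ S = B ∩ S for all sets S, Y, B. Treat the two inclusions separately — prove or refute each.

(⟹) Let x ∈ (Y ∩ B) ∩ S. Then x ∈ S ∩ Y ∩ B, from which x ∈ B ∩ S.

(⟸) This inclusion fails. Take S = {1}, Y = ∅, B = {1}; then 1 ∈ B ∩ S but 1 ∉ (Y ∩ B) ∩ S.

Only the forward inclusion holds.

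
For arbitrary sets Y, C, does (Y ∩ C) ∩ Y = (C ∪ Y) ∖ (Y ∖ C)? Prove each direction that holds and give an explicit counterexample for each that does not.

The sets are not equal: only the forward inclusion holds.

(⊇) This inclusion fails. Take Y = ∅, C = {1}; then 1 ∈ (C ∪ Y) ∖ (Y ∖ C) but 1 ∉ (Y ∩ C) ∩ Y.

(⊆) Let x ∈ (Y ∩ C) ∩ Y. Then x ∈ Y ∩ C, from which x ∈ (C ∪ Y) ∖ (Y ∖ C).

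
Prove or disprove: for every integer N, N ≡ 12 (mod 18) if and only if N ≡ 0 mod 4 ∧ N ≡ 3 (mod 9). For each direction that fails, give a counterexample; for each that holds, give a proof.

(⇒) fails; (⇐) holds.

Forward direction. This fails: N = 30 gives 30 ≡ 12 (mod 18) but 30 ≡ 2 (mod 4), so the conjunction on the right does not hold.

Converse. If N ≡ 0 (mod 4) and N ≡ 3 (mod 9), then by the Chinese remainder theorem N ≡ 12 (mod 36). Since 12 ≡ 12 (mod 18) and 18 ∣ 36, we get N ≡ 12 (mod 18).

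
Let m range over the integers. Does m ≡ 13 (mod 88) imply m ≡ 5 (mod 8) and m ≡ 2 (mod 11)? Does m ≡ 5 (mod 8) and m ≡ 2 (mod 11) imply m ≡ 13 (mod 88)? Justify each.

(⟸) If m ≡ 5 (mod 8) and m ≡ 2 (mod 11), then by the Chinese remainder theorem m ≡ 13 (mod 88). This is exactly m ≡ 13 (mod 88).

(⟹) Suppose m ≡ 13 (mod 88); write m = 88j + 13. Since 8 ∣ 88, reducing mod 8 gives m ≡ 13 ≡ 5 (mod 8); since 11 ∣ 88, reducing mod 11 gives m ≡ 13 ≡ 2 (mod 11).

Both directions hold.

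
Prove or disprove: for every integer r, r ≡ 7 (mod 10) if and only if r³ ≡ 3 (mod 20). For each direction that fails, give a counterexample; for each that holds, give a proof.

Forward direction. This fails: take r = 17. Then 17 ≡ 7 (mod 10), but 17³ = 4913 ≡ 13 (mod 20), not 3.

Converse. The residues r modulo 20 with r³ ≡ 3 (mod 20) are exactly {7}, and each is ≡ 7 (mod 10).

Only the reverse direction holds.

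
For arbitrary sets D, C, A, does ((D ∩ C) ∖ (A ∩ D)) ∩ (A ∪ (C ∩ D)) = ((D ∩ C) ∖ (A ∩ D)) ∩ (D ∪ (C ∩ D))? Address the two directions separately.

Both inclusions hold; the sets are equal.

(⊇) Let x ∈ ((D ∩ C) ∖ (A ∩ D)) ∩ (D ∪ (C ∩ D)). Then x ∈ D ∩ C and x ∉ A, from which x ∈ ((D ∩ C) ∖ (A ∩ D)) ∩ (A ∪ (C ∩ D)).

(⊆) Let x ∈ ((D ∩ C) ∖ (A ∩ D)) ∩ (A ∪ (C ∩ D)). Then x ∈ D ∩ C and x ∉ A, from which x ∈ ((D ∩ C) ∖ (A ∩ D)) ∩ (D ∪ (C ∩ D)).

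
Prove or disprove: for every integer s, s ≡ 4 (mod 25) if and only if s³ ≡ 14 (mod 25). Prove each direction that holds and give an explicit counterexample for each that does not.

(⟸) Suppose s³ ≡ 14 (mod 25). The only residue r in {0, …, 24} with r³ ≡ 14 (mod 25) is r = 4, so s ≡ 4 (mod 25).

(⟹) Suppose s ≡ 4 (mod 25). Write s = 25j + 4. Then (25j + 4)³ = 15625j³ + 7500j² + 1200j + 64 = 25(625j³ + 300j² + 48j + 2) + 14, so s³ ≡ 14 (mod 25).

The biconditional holds.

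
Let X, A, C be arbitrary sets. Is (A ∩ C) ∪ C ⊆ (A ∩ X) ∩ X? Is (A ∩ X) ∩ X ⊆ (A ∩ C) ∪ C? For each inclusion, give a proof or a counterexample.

Neither inclusion holds.

(⊆) This inclusion fails. Take X = ∅, A = ∅, C = {1}; then 1 ∈ (A ∩ C) ∪ C but 1 ∉ (A ∩ X) ∩ X.

(⊇) This inclusion fails. Take X = {1}, A = {1}, C = ∅; then 1 ∈ (A ∩ X) ∩ X but 1 ∉ (A ∩ C) ∪ C.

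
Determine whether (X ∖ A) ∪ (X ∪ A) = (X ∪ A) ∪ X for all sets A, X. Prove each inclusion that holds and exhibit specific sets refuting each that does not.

(⊆) Let x ∈ (X ∖ A) ∪ (X ∪ A). Then either x ∈ A and x ∉ X; or x ∈ X and x ∉ A; or x ∈ A ∩ X. In each case x ∈ (X ∪ A) ∪ X, so (X ∖ A) ∪ (X ∪ A) ⊆ (X ∪ A) ∪ X.

(⊇) Let x ∈ (X ∪ A) ∪ X. Then either x ∈ A and x ∉ X; or x ∈ X and x ∉ A; or x ∈ A ∩ X. In each case x ∈ (X ∖ A) ∪ (X ∪ A), so (X ∪ A) ∪ X ⊆ (X ∖ A) ∪ (X ∪ A).

Both inclusions hold; the sets are equal.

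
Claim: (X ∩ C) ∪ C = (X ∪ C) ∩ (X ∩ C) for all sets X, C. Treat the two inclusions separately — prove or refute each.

(⊆) This inclusion fails. Take X = ∅, C = {1}; then 1 ∈ (X ∩ C) ∪ C but 1 ∉ (X ∪ C) ∩ (X ∩ C).

(⊇) Let x ∈ (X ∪ C) ∩ (X ∩ C). Then x ∈ X ∩ C, from which x ∈ (X ∩ C) ∪ C.

The sets are not equal: only the reverse inclusion holds.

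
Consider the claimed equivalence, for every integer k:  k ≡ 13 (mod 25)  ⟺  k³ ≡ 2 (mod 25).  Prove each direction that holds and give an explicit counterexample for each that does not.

Both directions fail.

Forward direction. This fails: take k = 13. Then 13 ≡ 13 (mod 25), but 13³ = 2197 ≡ 22 (mod 25), not 2.

Converse. This fails: take k = 3. Then 3³ = 27 ≡ 2 (mod 25), yet 3 ≡ 3 (mod 25), not 13.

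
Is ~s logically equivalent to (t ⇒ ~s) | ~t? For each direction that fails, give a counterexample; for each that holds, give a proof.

Only the forward implication holds.

[⇒] Assume the antecedent. If s is true, the antecedent cannot hold. If s is false, (t ⇒ ~s) | ~t reduces to true regardless of the other variables. Either way (t ⇒ ~s) | ~t holds.

[⇐] This fails. Under s = T, t = F, the left side is false but the right side is true.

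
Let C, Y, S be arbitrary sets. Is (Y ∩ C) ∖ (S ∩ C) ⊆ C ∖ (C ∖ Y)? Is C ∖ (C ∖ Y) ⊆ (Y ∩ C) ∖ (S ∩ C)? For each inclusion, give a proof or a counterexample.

Forward inclusion. Let x ∈ (Y ∩ C) ∖ (S ∩ C). Then x ∈ C ∩ Y and x ∉ S, from which x ∈ C ∖ (C ∖ Y).

Reverse inclusion. This inclusion fails. Take C = {1}, Y = {1}, S = {1}; then 1 ∈ C ∖ (C ∖ Y) but 1 ∉ (Y ∩ C) ∖ (S ∩ C).

Only the forward inclusion holds.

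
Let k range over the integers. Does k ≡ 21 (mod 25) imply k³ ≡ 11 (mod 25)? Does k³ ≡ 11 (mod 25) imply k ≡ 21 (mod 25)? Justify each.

Equivalent; both directions hold.

Forward direction. Suppose k ≡ 21 (mod 25). Write k = 25j + 21. Then (25j + 21)³ = 15625j³ + 39375j² + 33075j + 9261 = 25(625j³ + 1575j² + 1323j + 370) + 11, so k³ ≡ 11 (mod 25).

Converse. Suppose k³ ≡ 11 (mod 25). The only residue r in {0, …, 24} with r³ ≡ 11 (mod 25) is r = 21, so k ≡ 21 (mod 25).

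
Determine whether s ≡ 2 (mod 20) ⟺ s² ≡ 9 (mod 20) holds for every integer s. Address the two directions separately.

Both directions fail.

Forward direction. This fails: take s = 2. Then 2 ≡ 2 (mod 20), but 2² = 4 ≡ 4 (mod 20), not 9.

Converse. This fails: take s = 3. Then 3² = 9 ≡ 9 (mod 20), yet 3 ≡ 3 (mod 20), not 2.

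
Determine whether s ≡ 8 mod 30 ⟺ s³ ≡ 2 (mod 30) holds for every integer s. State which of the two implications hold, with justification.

Forward direction. Suppose s ≡ 8 mod 30. Write s = 30j + 8. Then (30j + 8)³ = 27000j³ + 21600j² + 5760j + 512 = 30(900j³ + 720j² + 192j + 17) + 2, so s³ ≡ 2 (mod 30).

Converse. Suppose s³ ≡ 2 (mod 30). The only residue r in {0, …, 29} with r³ ≡ 2 (mod 30) is r = 8, so s ≡ 8 (mod 30).

Both directions hold; the statement is true.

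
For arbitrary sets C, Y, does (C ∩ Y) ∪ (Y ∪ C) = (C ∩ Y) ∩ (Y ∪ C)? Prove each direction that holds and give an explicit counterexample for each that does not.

(⟸) Let x ∈ (C ∩ Y) ∩ (Y ∪ C). Then x ∈ C ∩ Y, from which x ∈ (C ∩ Y) ∪ (Y ∪ C).

(⟹) This inclusion fails. Take C = {1}, Y = ∅; then 1 ∈ (C ∩ Y) ∪ (Y ∪ C) but 1 ∉ (C ∩ Y) ∩ (Y ∪ C).

Only the reverse inclusion holds.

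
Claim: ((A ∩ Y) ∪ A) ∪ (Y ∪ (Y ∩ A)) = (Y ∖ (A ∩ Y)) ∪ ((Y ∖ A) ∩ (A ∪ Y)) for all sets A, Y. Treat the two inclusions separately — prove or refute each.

Reverse inclusion. Let x ∈ (Y ∖ (A ∩ Y)) ∪ ((Y ∖ A) ∩ (A ∪ Y)). Then x ∈ Y and x ∉ A, from which x ∈ ((A ∩ Y) ∪ A) ∪ (Y ∪ (Y ∩ A)).

Forward inclusion. This inclusion fails. Take A = {1}, Y = ∅; then 1 ∈ ((A ∩ Y) ∪ A) ∪ (Y ∪ (Y ∩ A)) but 1 ∉ (Y ∖ (A ∩ Y)) ∪ ((Y ∖ A) ∩ (A ∪ Y)).

The sets are not equal: only the reverse inclusion holds.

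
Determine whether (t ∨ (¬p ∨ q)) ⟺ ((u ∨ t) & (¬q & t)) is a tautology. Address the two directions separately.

(⇒) This fails. Under t = F, p = F, q = F, u = F, the left side is true but the right side is false.

(⇐) Assume the antecedent. If t is true, t ∨ (¬p ∨ q) reduces to true regardless of the other variables. If t is false, the antecedent cannot hold. Either way t ∨ (¬p ∨ q) holds.

(⇒) fails; (⇐) holds.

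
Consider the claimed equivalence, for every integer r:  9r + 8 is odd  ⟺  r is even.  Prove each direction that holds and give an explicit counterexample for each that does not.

(⟹) This fails: r = 3 gives 9r + 8 = 35, which is odd, but 3 is odd, not even.

(⟸) This also fails: r = 6 is even, but 9r + 8 = 62 is even, not odd.

Neither direction holds.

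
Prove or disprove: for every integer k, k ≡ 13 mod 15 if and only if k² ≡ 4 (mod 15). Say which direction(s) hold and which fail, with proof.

[⇐] This fails: take k = 2. Then 2² = 4 ≡ 4 (mod 15), yet 2 ≡ 2 (mod 15), not 13.

[⇒] Suppose k ≡ 13 mod 15. Write k = 15j + 13. Then (15j + 13)² = 225j² + 390j + 169 = 15(15j² + 26j + 11) + 4, so k² ≡ 4 (mod 15).

(⇒) holds; (⇐) fails.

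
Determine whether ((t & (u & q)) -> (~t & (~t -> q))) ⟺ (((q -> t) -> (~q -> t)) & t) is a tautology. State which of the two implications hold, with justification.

(⇒) This fails. Under u = F, t = F, q = F, the left side is true but the right side is false.

(⇐) This fails. Under u = T, t = T, q = T, the left side is false but the right side is true.

Both directions fail.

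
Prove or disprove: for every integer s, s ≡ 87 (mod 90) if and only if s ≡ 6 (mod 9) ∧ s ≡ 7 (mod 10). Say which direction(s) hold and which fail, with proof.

[⇒] Suppose s ≡ 87 (mod 90); write s = 90j + 87. Since 9 ∣ 90, reducing mod 9 gives s ≡ 87 ≡ 6 (mod 9); since 10 ∣ 90, reducing mod 10 gives s ≡ 87 ≡ 7 (mod 10).

[⇐] Conversely, if s ≡ 6 (mod 9) and s ≡ 7 (mod 10), then by the Chinese remainder theorem s ≡ 87 (mod 90). This is exactly s ≡ 87 (mod 90).

The biconditional holds.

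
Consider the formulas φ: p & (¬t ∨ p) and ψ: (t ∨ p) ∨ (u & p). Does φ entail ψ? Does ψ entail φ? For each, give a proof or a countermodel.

The forward direction holds; the converse fails.

(→) Assume the antecedent. If p is true, (t ∨ p) ∨ (u & p) reduces to true regardless of the other variables. If p is false, the antecedent cannot hold. Either way (t ∨ p) ∨ (u & p) holds.

(←) This fails. Under p = F, u = F, t = T, the left side is false but the right side is true.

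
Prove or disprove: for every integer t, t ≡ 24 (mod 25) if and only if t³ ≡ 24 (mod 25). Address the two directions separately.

(⟹) Suppose t ≡ 24 (mod 25). Write t = 25j + 24. Then (25j + 24)³ = 15625j³ + 45000j² + 43200j + 13824 = 25(625j³ + 1800j² + 1728j + 552) + 24, so t³ ≡ 24 (mod 25).

(⟸) Conversely, suppose t³ ≡ 24 (mod 25). The only residue r in {0, …, 24} with r³ ≡ 24 (mod 25) is r = 24, so t ≡ 24 (mod 25).

Both directions hold; the statement is true.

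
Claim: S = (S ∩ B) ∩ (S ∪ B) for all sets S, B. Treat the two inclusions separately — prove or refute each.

(⟸) Let x ∈ (S ∩ B) ∩ (S ∪ B). Then x ∈ S ∩ B, from which x ∈ S.

(⟹) This inclusion fails. Take S = {1}, B = ∅; then 1 ∈ S but 1 ∉ (S ∩ B) ∩ (S ∪ B).

(⊆) fails; (⊇) holds.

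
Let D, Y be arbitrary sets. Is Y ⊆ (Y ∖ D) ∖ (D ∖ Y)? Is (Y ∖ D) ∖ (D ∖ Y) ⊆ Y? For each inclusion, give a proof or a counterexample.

(⟹) This inclusion fails. Take D = {1}, Y = {1}; then 1 ∈ Y but 1 ∉ (Y ∖ D) ∖ (D ∖ Y).

(⟸) Let x ∈ (Y ∖ D) ∖ (D ∖ Y). Then x ∈ Y and x ∉ D, from which x ∈ Y.

The sets are not equal: only the reverse inclusion holds.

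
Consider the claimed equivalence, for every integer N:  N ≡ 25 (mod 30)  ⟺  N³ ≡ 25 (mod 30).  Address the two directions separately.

(→) Suppose N ≡ 25 (mod 30). Write N = 30j + 25. Then (30j + 25)³ = 27000j³ + 67500j² + 56250j + 15625 = 30(900j³ + 2250j² + 1875j + 520) + 25, so N³ ≡ 25 (mod 30).

(←) Conversely, suppose N³ ≡ 25 (mod 30). The only residue r in {0, …, 29} with r³ ≡ 25 (mod 30) is r = 25, so N ≡ 25 (mod 30).

The biconditional holds.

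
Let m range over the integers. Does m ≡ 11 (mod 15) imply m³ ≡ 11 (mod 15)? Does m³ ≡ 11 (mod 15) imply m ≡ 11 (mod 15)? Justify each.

Both directions hold.

[⇒] Suppose m ≡ 11 (mod 15). Write m = 15j + 11. Then (15j + 11)³ = 3375j³ + 7425j² + 5445j + 1331 = 15(225j³ + 495j² + 363j + 88) + 11, so m³ ≡ 11 (mod 15).

[⇐] Conversely, suppose m³ ≡ 11 (mod 15). The only residue r in {0, …, 14} with r³ ≡ 11 (mod 15) is r = 11, so m ≡ 11 (mod 15).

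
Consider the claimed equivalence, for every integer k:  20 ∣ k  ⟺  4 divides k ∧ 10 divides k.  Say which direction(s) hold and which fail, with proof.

(⇒) If 20 ∣ k, write k = 20q. Since 20 = 5·4, k = 4·(5q), so 4 ∣ k; and since 20 = 2·10, k = 10·(2q), so 10 ∣ k.

(⇐) Suppose 4 ∣ k and 10 ∣ k. Any common multiple of 4 and 10 is a multiple of their lcm; here lcm(4, 10) = 4·10/gcd(4, 10) = 40/2 = 20, so 20 ∣ k.

Equivalent; both directions hold.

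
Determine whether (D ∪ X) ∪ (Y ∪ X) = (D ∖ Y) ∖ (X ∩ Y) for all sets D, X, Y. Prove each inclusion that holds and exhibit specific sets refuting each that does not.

The sets are not equal: only the reverse inclusion holds.

(⟸) Let x ∈ (D ∖ Y) ∖ (X ∩ Y). Then either x ∈ D and x ∉ X, Y; or x ∈ D ∩ X and x ∉ Y. In each case x ∈ (D ∪ X) ∪ (Y ∪ X), so (D ∖ Y) ∖ (X ∩ Y) ⊆ (D ∪ X) ∪ (Y ∪ X).

(⟹) This inclusion fails. Take D = ∅, X = {1}, Y = ∅; then 1 ∈ (D ∪ X) ∪ (Y ∪ X) but 1 ∉ (D ∖ Y) ∖ (X ∩ Y).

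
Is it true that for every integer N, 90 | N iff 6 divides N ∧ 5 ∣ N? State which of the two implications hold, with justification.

(⇒) holds; (⇐) fails.

[⇐] This fails: take N = 30. Both 6 ∣ 30 and 5 ∣ 30, yet 30 is not a multiple of 90 (since 30 = 0·90 + 30), so 90 ∤ 30.

[⇒] If 90 ∣ N, write N = 90q. Since 90 = 15·6, N = 6·(15q), so 6 ∣ N; and since 90 = 18·5, N = 5·(18q), so 5 ∣ N.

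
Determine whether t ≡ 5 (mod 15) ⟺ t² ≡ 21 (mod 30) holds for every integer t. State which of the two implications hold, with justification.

[⇒] This fails: take t = 5. Then 5 ≡ 5 (mod 15), but 5² = 25 ≡ 25 (mod 30), not 21.

[⇐] This fails: take t = 9. Then 9² = 81 ≡ 21 (mod 30), yet 9 ≡ 9 (mod 15), not 5.

Neither implication holds.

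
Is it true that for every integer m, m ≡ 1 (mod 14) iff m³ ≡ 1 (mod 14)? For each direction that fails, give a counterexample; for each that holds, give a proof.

The forward direction holds; the converse fails.

Forward direction. Suppose m ≡ 1 (mod 14). Write m = 14j + 1. Then (14j + 1)³ = 2744j³ + 588j² + 42j + 1 = 14(196j³ + 42j² + 3j) + 1, so m³ ≡ 1 (mod 14).

Converse. This fails: take m = 9. Then 9³ = 729 ≡ 1 (mod 14), yet 9 ≡ 9 (mod 14), not 1.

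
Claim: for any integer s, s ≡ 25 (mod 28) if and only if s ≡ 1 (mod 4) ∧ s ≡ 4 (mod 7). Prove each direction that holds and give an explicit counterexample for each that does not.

Both directions hold.

[⇒] Suppose s ≡ 25 (mod 28); write s = 28j + 25. Since 4 ∣ 28, reducing mod 4 gives s ≡ 25 ≡ 1 (mod 4); since 7 ∣ 28, reducing mod 7 gives s ≡ 25 ≡ 4 (mod 7).

[⇐] Conversely, if s ≡ 1 (mod 4) and s ≡ 4 (mod 7), then by the Chinese remainder theorem s ≡ 25 (mod 28). This is exactly s ≡ 25 (mod 28).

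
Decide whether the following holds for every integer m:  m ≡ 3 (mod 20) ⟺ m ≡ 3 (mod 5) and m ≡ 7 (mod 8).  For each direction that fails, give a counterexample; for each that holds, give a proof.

(⇒) This fails: m = 3 gives 3 ≡ 3 (mod 20) but 3 ≡ 3 (mod 8), so the conjunction on the right does not hold.

(⇐) Conversely, if m ≡ 3 (mod 5) and m ≡ 7 (mod 8), then by the Chinese remainder theorem m ≡ 23 (mod 40). Since 23 ≡ 3 (mod 20) and 20 ∣ 40, we get m ≡ 3 (mod 20).

(⇒) fails; (⇐) holds.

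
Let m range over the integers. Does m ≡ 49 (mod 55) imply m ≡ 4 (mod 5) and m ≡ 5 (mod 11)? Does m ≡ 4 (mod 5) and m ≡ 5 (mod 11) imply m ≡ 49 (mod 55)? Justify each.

Both directions hold.

Forward direction. Suppose m ≡ 49 (mod 55); write m = 55j + 49. Since 5 ∣ 55, reducing mod 5 gives m ≡ 49 ≡ 4 (mod 5); since 11 ∣ 55, reducing mod 11 gives m ≡ 49 ≡ 5 (mod 11).

Converse. If m ≡ 4 (mod 5) and m ≡ 5 (mod 11), then by the Chinese remainder theorem m ≡ 49 (mod 55). This is exactly m ≡ 49 (mod 55).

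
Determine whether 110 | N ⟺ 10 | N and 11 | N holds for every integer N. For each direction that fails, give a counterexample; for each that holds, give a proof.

Equivalent; both directions hold.

Converse. Suppose 10 ∣ N and 11 ∣ N. Any common multiple of 10 and 11 is a multiple of their lcm; here gcd(10, 11) = 1, so lcm(10, 11) = 10·11 = 110, so 110 ∣ N.

Forward direction. If 110 ∣ N, write N = 110q. Since 110 = 11·10, N = 10·(11q), so 10 ∣ N; and since 110 = 10·11, N = 11·(10q), so 11 ∣ N.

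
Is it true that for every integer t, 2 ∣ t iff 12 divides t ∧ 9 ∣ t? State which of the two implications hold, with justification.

Forward direction. This fails: take t = 2. Certainly 2 ∣ 2, but 12 ∤ 2.

Converse. Suppose 12 ∣ t and 9 ∣ t. Any common multiple of 12 and 9 is a multiple of their lcm; here lcm(12, 9) = 12·9/gcd(12, 9) = 108/3 = 36, so 36 ∣ t. Since 2 ∣ 36, it follows that 2 ∣ t.

(⇒) fails; (⇐) holds.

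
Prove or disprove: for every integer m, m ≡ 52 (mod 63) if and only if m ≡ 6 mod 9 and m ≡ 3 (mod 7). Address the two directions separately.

Both directions fail.

(⇒) This fails: m = 52 gives 52 ≡ 52 (mod 63) but 52 ≡ 7 (mod 9), so the conjunction on the right does not hold.

(⇐) This fails: m = 24 satisfies both congruences on the right (24 ≡ 6 mod 9 and 24 ≡ 3 mod 7) yet 24 ≡ 24 (mod 63), not 52.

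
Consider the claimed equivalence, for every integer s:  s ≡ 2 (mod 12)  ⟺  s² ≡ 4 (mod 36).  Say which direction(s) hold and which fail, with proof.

Forward direction. This fails: take s = 14. Then 14 ≡ 2 (mod 12), but 14² = 196 ≡ 16 (mod 36), not 4.

Converse. This fails: take s = 16. Then 16² = 256 ≡ 4 (mod 36), yet 16 ≡ 4 (mod 12), not 2.

Neither implication holds.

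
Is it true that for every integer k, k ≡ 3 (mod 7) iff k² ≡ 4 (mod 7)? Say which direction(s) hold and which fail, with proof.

[⇒] This fails: take k = 3. Then 3 ≡ 3 (mod 7), but 3² = 9 ≡ 2 (mod 7), not 4.

[⇐] This fails: take k = 2. Then 2² = 4 ≡ 4 (mod 7), yet 2 ≡ 2 (mod 7), not 3.

Neither implication holds.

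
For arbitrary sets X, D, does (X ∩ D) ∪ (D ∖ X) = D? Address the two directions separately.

(⊆) Let x ∈ (X ∩ D) ∪ (D ∖ X). Then either x ∈ D and x ∉ X; or x ∈ X ∩ D. In each case x ∈ D, so (X ∩ D) ∪ (D ∖ X) ⊆ D.

(⊇) Let x ∈ D. Then either x ∈ D and x ∉ X; or x ∈ X ∩ D. In each case x ∈ (X ∩ D) ∪ (D ∖ X), so D ⊆ (X ∩ D) ∪ (D ∖ X).

Both inclusions hold.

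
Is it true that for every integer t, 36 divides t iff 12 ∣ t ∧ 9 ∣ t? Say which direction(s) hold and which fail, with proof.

(←) Suppose 12 ∣ t and 9 ∣ t. Any common multiple of 12 and 9 is a multiple of their lcm; here lcm(12, 9) = 12·9/gcd(12, 9) = 108/3 = 36, so 36 ∣ t.

(→) If 36 ∣ t, write t = 36q. Since 36 = 3·12, t = 12·(3q), so 12 ∣ t; and since 36 = 4·9, t = 9·(4q), so 9 ∣ t.

Both implications hold.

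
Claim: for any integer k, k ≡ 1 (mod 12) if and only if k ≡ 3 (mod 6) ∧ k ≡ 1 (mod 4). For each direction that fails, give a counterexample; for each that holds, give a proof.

(⇒) fails and (⇐) fails.

[⇒] This fails: k = 1 gives 1 ≡ 1 (mod 12) but 1 ≡ 1 (mod 6), so the conjunction on the right does not hold.

[⇐] This fails: k = 9 satisfies both congruences on the right (9 ≡ 3 mod 6 and 9 ≡ 1 mod 4) yet 9 ≡ 9 (mod 12), not 1.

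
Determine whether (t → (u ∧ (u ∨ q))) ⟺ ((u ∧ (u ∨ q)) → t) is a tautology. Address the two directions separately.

Neither direction holds.

[⇒] This fails. Under q = F, u = T, t = F, the left side is true but the right side is false.

[⇐] This fails. Under q = F, u = F, t = T, the left side is false but the right side is true.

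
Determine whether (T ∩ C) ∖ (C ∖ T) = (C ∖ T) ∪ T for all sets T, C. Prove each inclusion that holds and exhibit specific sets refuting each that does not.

Only the forward inclusion holds.

Forward inclusion. Let x ∈ (T ∩ C) ∖ (C ∖ T). Then x ∈ T ∩ C, from which x ∈ (C ∖ T) ∪ T.

Reverse inclusion. This inclusion fails. Take T = {1}, C = ∅; then 1 ∈ (C ∖ T) ∪ T but 1 ∉ (T ∩ C) ∖ (C ∖ T).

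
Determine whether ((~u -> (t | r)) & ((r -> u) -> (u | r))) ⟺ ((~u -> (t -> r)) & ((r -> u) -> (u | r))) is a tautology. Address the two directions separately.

Both directions hold; the statement is true.

(→) Assume the antecedent. If r is true, the consequent reduces to true regardless of the other variables. If r is false, the antecedent forces (r = F, t = F, u = T) or (r = F, t = T, u = T), and the consequent holds there. Either way the consequent holds.

(←) Assume the antecedent. If r is true, the consequent reduces to true regardless of the other variables. If r is false, the antecedent forces (r = F, t = F, u = T) or (r = F, t = T, u = T), and the consequent holds there. Either way the consequent holds.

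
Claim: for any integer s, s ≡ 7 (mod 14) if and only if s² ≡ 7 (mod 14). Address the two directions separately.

(←) Suppose s² ≡ 7 (mod 14). The only residue r in {0, …, 13} with r² ≡ 7 (mod 14) is r = 7, so s ≡ 7 (mod 14).

(→) Suppose s ≡ 7 (mod 14). Write s = 14j + 7. Then (14j + 7)² = 196j² + 196j + 49 = 14(14j² + 14j + 3) + 7, so s² ≡ 7 (mod 14).

Both directions hold.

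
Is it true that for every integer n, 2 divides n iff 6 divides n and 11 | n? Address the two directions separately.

(⇒) fails; (⇐) holds.

(⟹) This fails: take n = 2. Certainly 2 ∣ 2, but 6 ∤ 2.

(⟸) Suppose 6 ∣ n and 11 ∣ n. Any common multiple of 6 and 11 is a multiple of their lcm; here gcd(6, 11) = 1, so lcm(6, 11) = 6·11 = 66, so 66 ∣ n. Since 2 ∣ 66, it follows that 2 ∣ n.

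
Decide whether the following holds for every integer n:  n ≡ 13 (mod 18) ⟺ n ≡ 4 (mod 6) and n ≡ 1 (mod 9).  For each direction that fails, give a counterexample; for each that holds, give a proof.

[⇒] This fails: n = 13 gives 13 ≡ 13 (mod 18) but 13 ≡ 1 (mod 6), so the conjunction on the right does not hold.

[⇐] This fails: n = 10 satisfies both congruences on the right (10 ≡ 4 mod 6 and 10 ≡ 1 mod 9) yet 10 ≡ 10 (mod 18), not 13.

Neither direction holds.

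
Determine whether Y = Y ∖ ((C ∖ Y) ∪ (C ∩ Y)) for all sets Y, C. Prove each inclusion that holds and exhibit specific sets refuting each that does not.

Only the reverse inclusion holds.

(⟹) This inclusion fails. Take Y = {1}, C = {1}; then 1 ∈ Y but 1 ∉ Y ∖ ((C ∖ Y) ∪ (C ∩ Y)).

(⟸) Let x ∈ Y ∖ ((C ∖ Y) ∪ (C ∩ Y)). Then x ∈ Y and x ∉ C, from which x ∈ Y.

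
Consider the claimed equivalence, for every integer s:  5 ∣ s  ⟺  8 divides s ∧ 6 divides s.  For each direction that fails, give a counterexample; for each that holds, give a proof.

Forward direction. This fails: take s = 5. Certainly 5 ∣ 5, but 8 ∤ 5.

Converse. This fails: take s = 24. Both 8 ∣ 24 and 6 ∣ 24, yet 24 is not a multiple of 5 (since 24 = 4·5 + 4), so 5 ∤ 24.

Neither direction holds.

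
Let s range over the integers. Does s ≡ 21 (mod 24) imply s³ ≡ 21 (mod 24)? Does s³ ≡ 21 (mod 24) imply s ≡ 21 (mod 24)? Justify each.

Both directions hold.

Forward direction. Suppose s ≡ 21 (mod 24). Write s = 24j + 21. Then (24j + 21)³ = 13824j³ + 36288j² + 31752j + 9261 = 24(576j³ + 1512j² + 1323j + 385) + 21, so s³ ≡ 21 (mod 24).

Converse. Suppose s³ ≡ 21 (mod 24). The only residue r in {0, …, 23} with r³ ≡ 21 (mod 24) is r = 21, so s ≡ 21 (mod 24).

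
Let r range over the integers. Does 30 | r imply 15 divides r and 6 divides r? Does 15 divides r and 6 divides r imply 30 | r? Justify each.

The biconditional holds.

[⇐] Suppose 15 ∣ r and 6 ∣ r. Any common multiple of 15 and 6 is a multiple of their lcm; here lcm(15, 6) = 15·6/gcd(15, 6) = 90/3 = 30, so 30 ∣ r.

[⇒] If 30 ∣ r, write r = 30q. Since 30 = 2·15, r = 15·(2q), so 15 ∣ r; and since 30 = 5·6, r = 6·(5q), so 6 ∣ r.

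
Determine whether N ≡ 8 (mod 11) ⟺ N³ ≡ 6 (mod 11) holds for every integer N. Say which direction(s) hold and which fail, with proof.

Both directions hold.

(⟸) For the converse, argue contrapositively. If N ≢ 8 (mod 11), then N is congruent to one of 0, 1, 2, 3, 4, 5, 6, 7, 9, 10 modulo 11, and these give N³ ≡ 0, 1, 8, 5, 9, 4, 7, 2, 3, 10 respectively — never 6.

(⟹) Suppose N ≡ 8 (mod 11). Write N = 11j + 8. Then (11j + 8)³ = 1331j³ + 2904j² + 2112j + 512 = 11(121j³ + 264j² + 192j + 46) + 6, so N³ ≡ 6 (mod 11).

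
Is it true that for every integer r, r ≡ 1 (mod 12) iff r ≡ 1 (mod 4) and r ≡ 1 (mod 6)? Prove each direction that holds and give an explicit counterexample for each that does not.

(⇐) If r ≡ 1 (mod 4) and r ≡ 1 (mod 6), then by the Chinese remainder theorem r ≡ 1 (mod 12). This is exactly r ≡ 1 (mod 12).

(⇒) Suppose r ≡ 1 (mod 12); write r = 12j + 1. Since 4 ∣ 12, reducing mod 4 gives r ≡ 1 (mod 4); since 6 ∣ 12, reducing mod 6 gives r ≡ 1 (mod 6).

Both implications hold.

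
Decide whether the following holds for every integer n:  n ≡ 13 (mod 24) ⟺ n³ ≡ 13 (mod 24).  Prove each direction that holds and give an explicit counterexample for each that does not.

(→) Suppose n ≡ 13 (mod 24). Write n = 24j + 13. Then (24j + 13)³ = 13824j³ + 22464j² + 12168j + 2197 = 24(576j³ + 936j² + 507j + 91) + 13, so n³ ≡ 13 (mod 24).

(←) Conversely, suppose n³ ≡ 13 (mod 24). The only residue r in {0, …, 23} with r³ ≡ 13 (mod 24) is r = 13, so n ≡ 13 (mod 24).

The biconditional holds.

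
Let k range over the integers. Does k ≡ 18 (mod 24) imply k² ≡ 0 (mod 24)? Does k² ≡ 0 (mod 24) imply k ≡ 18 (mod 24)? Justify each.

Neither implication holds.

(⟹) This fails: take k = 18. Then 18 ≡ 18 (mod 24), but 18² = 324 ≡ 12 (mod 24), not 0.

(⟸) This fails: take k = 0. Then 0² = 0 ≡ 0 (mod 24), yet 0 ≡ 0 (mod 24), not 18.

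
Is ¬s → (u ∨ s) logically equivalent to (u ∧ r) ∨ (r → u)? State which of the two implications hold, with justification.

(→) This fails. Under u = F, r = T, s = T, the left side is true but the right side is false.

(←) This fails. Under u = F, r = F, s = F, the left side is false but the right side is true.

Both directions fail.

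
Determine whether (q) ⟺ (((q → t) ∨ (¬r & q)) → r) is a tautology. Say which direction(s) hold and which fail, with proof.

[⇒] This fails. Under q = T, t = F, r = F, the left side is true but the right side is false.

[⇐] This fails. Under q = F, t = F, r = T, the left side is false but the right side is true.

Both directions fail.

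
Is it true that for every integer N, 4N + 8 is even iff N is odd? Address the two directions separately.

Not equivalent: only (⇐) holds.

Forward direction. This fails: take N = 6. Then 4N + 8 = 32, which is even, yet N = 6 is even, not odd.

Converse. Suppose N is odd. Since 4 is even, 4N is even for every N, so 4N + 8 has the same parity as 8, which is even. Hence 4N + 8 is even.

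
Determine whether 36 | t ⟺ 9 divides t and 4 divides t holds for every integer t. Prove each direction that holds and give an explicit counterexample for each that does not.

Forward direction. If 36 ∣ t, write t = 36q. Since 36 = 4·9, t = 9·(4q), so 9 ∣ t; and since 36 = 9·4, t = 4·(9q), so 4 ∣ t.

Converse. Suppose 9 ∣ t and 4 ∣ t. Any common multiple of 9 and 4 is a multiple of their lcm; here gcd(9, 4) = 1, so lcm(9, 4) = 9·4 = 36, so 36 ∣ t.

Both implications hold.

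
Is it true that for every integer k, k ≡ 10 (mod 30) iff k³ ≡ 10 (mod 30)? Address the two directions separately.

Both directions hold; the statement is true.

(⟸) Suppose k³ ≡ 10 (mod 30). The only residue r in {0, …, 29} with r³ ≡ 10 (mod 30) is r = 10, so k ≡ 10 (mod 30).

(⟹) Suppose k ≡ 10 (mod 30). Write k = 30j + 10. Then (30j + 10)³ = 27000j³ + 27000j² + 9000j + 1000 = 30(900j³ + 900j² + 300j + 33) + 10, so k³ ≡ 10 (mod 30).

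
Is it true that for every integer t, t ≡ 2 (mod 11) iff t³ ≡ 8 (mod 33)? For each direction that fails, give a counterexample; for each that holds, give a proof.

(⇒) This fails: take t = 13. Then 13 ≡ 2 (mod 11), but 13³ = 2197 ≡ 19 (mod 33), not 8.

(⇐) Conversely, the residues r modulo 33 with r³ ≡ 8 (mod 33) are exactly {2}, and each is ≡ 2 (mod 11).

Only the reverse direction holds.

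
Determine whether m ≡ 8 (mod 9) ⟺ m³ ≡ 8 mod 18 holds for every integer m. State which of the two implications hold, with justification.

Both directions fail.

[⇒] This fails: take m = 17. Then 17 ≡ 8 (mod 9), but 17³ = 4913 ≡ 17 (mod 18), not 8.

[⇐] This fails: take m = 2. Then 2³ = 8 ≡ 8 (mod 18), yet 2 ≡ 2 (mod 9), not 8.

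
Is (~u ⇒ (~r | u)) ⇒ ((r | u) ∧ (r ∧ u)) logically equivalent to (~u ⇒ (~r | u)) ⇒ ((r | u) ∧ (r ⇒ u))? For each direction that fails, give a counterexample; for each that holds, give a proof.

Only the forward implication holds.

(⟸) This fails. Under r = F, u = T, the left side is false but the right side is true.

(⟹) Assume the antecedent. If r is true, the consequent reduces to true regardless of the other variables. If r is false, the antecedent cannot hold. Either way the consequent holds.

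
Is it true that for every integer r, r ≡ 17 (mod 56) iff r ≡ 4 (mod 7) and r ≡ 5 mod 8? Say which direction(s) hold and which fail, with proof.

Neither implication holds.

(⟹) This fails: r = 17 gives 17 ≡ 17 (mod 56) but 17 ≡ 3 (mod 7), so the conjunction on the right does not hold.

(⟸) This fails: r = 53 satisfies both congruences on the right (53 ≡ 4 mod 7 and 53 ≡ 5 mod 8) yet 53 ≡ 53 (mod 56), not 17.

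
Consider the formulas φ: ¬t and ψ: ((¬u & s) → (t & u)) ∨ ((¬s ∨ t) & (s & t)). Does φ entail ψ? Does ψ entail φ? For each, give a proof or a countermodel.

Neither implication holds.

[⇒] This fails. Under t = F, s = T, u = F, the left side is true but the right side is false.

[⇐] This fails. Under t = T, s = F, u = F, the left side is false but the right side is true.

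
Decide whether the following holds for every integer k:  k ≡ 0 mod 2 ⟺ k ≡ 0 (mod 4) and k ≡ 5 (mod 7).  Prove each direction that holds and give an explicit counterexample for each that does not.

Only the reverse direction holds.

[⇒] This fails: k = 0 gives 0 ≡ 0 (mod 2) but 0 ≡ 0 (mod 7), so the conjunction on the right does not hold.

[⇐] Conversely, if k ≡ 0 (mod 4) and k ≡ 5 (mod 7), then by the Chinese remainder theorem k ≡ 12 (mod 28). Since 12 ≡ 0 (mod 2) and 2 ∣ 28, we get k ≡ 0 (mod 2).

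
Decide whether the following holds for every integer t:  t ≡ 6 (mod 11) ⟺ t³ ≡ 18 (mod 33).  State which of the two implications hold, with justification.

Only the converse holds.

(⇒) This fails: take t = 17. Then 17 ≡ 6 (mod 11), but 17³ = 4913 ≡ 29 (mod 33), not 18.

(⇐) Conversely, the residues r modulo 33 with r³ ≡ 18 (mod 33) are exactly {6}, and each is ≡ 6 (mod 11).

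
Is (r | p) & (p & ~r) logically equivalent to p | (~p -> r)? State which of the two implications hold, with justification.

(⇒) Assume the antecedent. If r is true, the antecedent cannot hold. If r is false, the antecedent forces (r = F, p = T), and p | (~p -> r) holds there. Either way p | (~p -> r) holds.

(⇐) This fails. Under r = T, p = F, the left side is false but the right side is true.

(⇒) holds; (⇐) fails.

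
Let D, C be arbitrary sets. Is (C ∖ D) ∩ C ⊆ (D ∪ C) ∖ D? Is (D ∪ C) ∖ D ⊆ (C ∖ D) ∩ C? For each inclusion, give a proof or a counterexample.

Both inclusions hold.

Forward inclusion. Let x ∈ (C ∖ D) ∩ C. Then x ∈ C and x ∉ D, from which x ∈ (D ∪ C) ∖ D.

Reverse inclusion. Let x ∈ (D ∪ C) ∖ D. Then x ∈ C and x ∉ D, from which x ∈ (C ∖ D) ∩ C.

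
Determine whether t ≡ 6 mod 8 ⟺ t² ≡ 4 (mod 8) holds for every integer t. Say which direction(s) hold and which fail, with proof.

(⇒) Suppose t ≡ 6 mod 8. Write t = 8j + 6. Then (8j + 6)² = 64j² + 96j + 36 = 8(8j² + 12j + 4) + 4, so t² ≡ 4 (mod 8).

(⇐) This fails: take t = 2. Then 2² = 4 ≡ 4 (mod 8), yet 2 ≡ 2 (mod 8), not 6.

Not equivalent: only (⇒) holds.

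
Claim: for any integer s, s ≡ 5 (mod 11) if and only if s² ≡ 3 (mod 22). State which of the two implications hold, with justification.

(⇒) fails and (⇐) fails.

(⇒) This fails: take s = 16. Then 16 ≡ 5 (mod 11), but 16² = 256 ≡ 14 (mod 22), not 3.

(⇐) This fails: take s = 17. Then 17² = 289 ≡ 3 (mod 22), yet 17 ≡ 6 (mod 11), not 5.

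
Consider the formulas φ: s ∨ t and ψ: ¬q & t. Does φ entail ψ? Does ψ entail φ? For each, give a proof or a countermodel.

(⇒) This fails. Under t = F, s = T, q = F, the left side is true but the right side is false.

(⇐) Assume the antecedent. If t is true, s ∨ t reduces to true regardless of the other variables. If t is false, the antecedent cannot hold. Either way s ∨ t holds.

Only the reverse direction holds.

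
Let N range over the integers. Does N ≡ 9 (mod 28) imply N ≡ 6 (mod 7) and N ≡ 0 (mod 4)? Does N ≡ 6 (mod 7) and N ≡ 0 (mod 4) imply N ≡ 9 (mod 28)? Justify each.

(⇒) fails and (⇐) fails.

(⟹) This fails: N = 9 gives 9 ≡ 9 (mod 28) but 9 ≡ 2 (mod 7), so the conjunction on the right does not hold.

(⟸) This fails: N = 20 satisfies both congruences on the right (20 ≡ 6 mod 7 and 20 ≡ 0 mod 4) yet 20 ≡ 20 (mod 28), not 9.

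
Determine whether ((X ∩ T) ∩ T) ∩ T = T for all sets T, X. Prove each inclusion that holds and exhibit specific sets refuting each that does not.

Only the forward inclusion holds.

(⟸) This inclusion fails. Take T = {1}, X = ∅; then 1 ∈ T but 1 ∉ ((X ∩ T) ∩ T) ∩ T.

(⟹) Let x ∈ ((X ∩ T) ∩ T) ∩ T. Then x ∈ T ∩ X, from which x ∈ T.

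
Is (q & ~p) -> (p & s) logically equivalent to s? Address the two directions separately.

(⟹) This fails. Under s = F, q = F, p = F, the left side is true but the right side is false.

(⟸) This fails. Under s = T, q = T, p = F, the left side is false but the right side is true.

Neither direction holds.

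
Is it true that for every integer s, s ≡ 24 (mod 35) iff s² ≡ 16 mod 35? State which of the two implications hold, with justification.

[⇒] Suppose s ≡ 24 (mod 35). Write s = 35j + 24. Then (35j + 24)² = 1225j² + 1680j + 576 = 35(35j² + 48j + 16) + 16, so s² ≡ 16 (mod 35).

[⇐] This fails: take s = 4. Then 4² = 16 ≡ 16 (mod 35), yet 4 ≡ 4 (mod 35), not 24.

Not equivalent: only (⇒) holds.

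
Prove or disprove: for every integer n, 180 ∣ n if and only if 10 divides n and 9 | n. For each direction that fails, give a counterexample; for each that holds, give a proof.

(→) If 180 ∣ n, write n = 180q. Since 180 = 18·10, n = 10·(18q), so 10 ∣ n; and since 180 = 20·9, n = 9·(20q), so 9 ∣ n.

(←) This fails: take n = 90. Both 10 ∣ 90 and 9 ∣ 90, yet 90 is not a multiple of 180 (since 90 = 0·180 + 90), so 180 ∤ 90.

(⇒) holds; (⇐) fails.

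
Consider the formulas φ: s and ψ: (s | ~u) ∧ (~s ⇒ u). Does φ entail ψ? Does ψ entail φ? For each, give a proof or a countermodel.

The biconditional holds.

Forward direction. Assume the antecedent. If s is true, (s | ~u) ∧ (~s ⇒ u) reduces to true regardless of the other variables. If s is false, the antecedent cannot hold. Either way (s | ~u) ∧ (~s ⇒ u) holds.

Converse. Assume the antecedent. If s is true, s reduces to true regardless of the other variables. If s is false, the antecedent cannot hold. Either way s holds.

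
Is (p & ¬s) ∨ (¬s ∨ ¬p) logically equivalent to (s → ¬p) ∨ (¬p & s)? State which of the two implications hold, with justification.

(⇒) Assume the antecedent. If p is true, the antecedent forces (p = T, s = F), and (s → ¬p) ∨ (¬p & s) holds there. If p is false, (s → ¬p) ∨ (¬p & s) reduces to true regardless of the other variables. Either way (s → ¬p) ∨ (¬p & s) holds.

(⇐) Assume the antecedent. If p is true, the antecedent forces (p = T, s = F), and (p & ¬s) ∨ (¬s ∨ ¬p) holds there. If p is false, (p & ¬s) ∨ (¬s ∨ ¬p) reduces to true regardless of the other variables. Either way (p & ¬s) ∨ (¬s ∨ ¬p) holds.

Both directions hold.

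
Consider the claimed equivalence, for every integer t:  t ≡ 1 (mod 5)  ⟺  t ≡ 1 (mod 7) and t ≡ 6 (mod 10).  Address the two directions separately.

(⇐) If t ≡ 1 (mod 7) and t ≡ 6 (mod 10), then by the Chinese remainder theorem t ≡ 36 (mod 70). Since 36 ≡ 1 (mod 5) and 5 ∣ 70, we get t ≡ 1 (mod 5).

(⇒) This fails: t = 1 gives 1 ≡ 1 (mod 5) but 1 ≡ 1 (mod 10), so the conjunction on the right does not hold.

Only the converse holds.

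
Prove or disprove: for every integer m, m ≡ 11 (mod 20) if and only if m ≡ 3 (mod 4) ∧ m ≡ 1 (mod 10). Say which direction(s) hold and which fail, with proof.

Both directions hold.

Forward direction. Suppose m ≡ 11 (mod 20); write m = 20j + 11. Since 4 ∣ 20, reducing mod 4 gives m ≡ 11 ≡ 3 (mod 4); since 10 ∣ 20, reducing mod 10 gives m ≡ 11 ≡ 1 (mod 10).

Converse. If m ≡ 3 (mod 4) and m ≡ 1 (mod 10), then by the Chinese remainder theorem m ≡ 11 (mod 20). This is exactly m ≡ 11 (mod 20).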